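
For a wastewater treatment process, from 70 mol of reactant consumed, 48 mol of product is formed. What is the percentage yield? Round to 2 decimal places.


Yield = (moles product / moles consumed) * 100%
Yield = (48 / 70) * 100
Yield = 0.6857 * 100
Yield = 68.57%


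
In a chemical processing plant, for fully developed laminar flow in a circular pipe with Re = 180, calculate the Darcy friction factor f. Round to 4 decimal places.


f = 64 / Re
f = 64 / 180
f = 0.3556


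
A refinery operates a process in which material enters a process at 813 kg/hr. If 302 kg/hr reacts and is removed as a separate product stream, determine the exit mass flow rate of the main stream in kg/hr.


Steady-state mass balance on the main outlet: F_out = F_in - F_removed
F_out = 813 - 302
F_out = 511 kg/hr


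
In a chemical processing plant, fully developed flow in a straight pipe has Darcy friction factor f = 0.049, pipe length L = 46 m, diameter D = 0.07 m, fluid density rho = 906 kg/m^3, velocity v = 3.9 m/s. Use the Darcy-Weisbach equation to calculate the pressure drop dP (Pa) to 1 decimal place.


dP = f * (L/D) * (rho*v^2/2)
dP = 0.049 * (46/0.07) * (906*3.9^2/2)
L/D = 657.14285714
rho*v^2/2 = 906*15.21/2 = 6890.13
dP = 0.049 * 657.14285714 * 6890.13
dP = 221862.2 Pa


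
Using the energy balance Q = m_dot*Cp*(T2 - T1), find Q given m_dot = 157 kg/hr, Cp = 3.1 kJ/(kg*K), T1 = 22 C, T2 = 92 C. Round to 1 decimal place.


Q = m_dot * Cp * (T2 - T1)
Q = 157 * 3.1 * (92 - 22)
Q = 157 * 3.1 * 70
Q = 34069.0 kJ/hr


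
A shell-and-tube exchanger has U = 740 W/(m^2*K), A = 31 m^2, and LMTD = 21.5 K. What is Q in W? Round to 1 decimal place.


Q = U * A * LMTD
Q = 740 * 31 * 21.5
Q = 493210.0 W


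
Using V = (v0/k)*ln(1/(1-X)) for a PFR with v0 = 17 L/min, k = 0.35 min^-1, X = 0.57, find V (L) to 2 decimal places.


V = (v0/k) * ln(1/(1-X))
V = (17/0.35) * ln(1/(1-0.57))
V = 48.571429 * ln(2.325581)
V = 48.571429 * 0.84397
V = 40.99 L


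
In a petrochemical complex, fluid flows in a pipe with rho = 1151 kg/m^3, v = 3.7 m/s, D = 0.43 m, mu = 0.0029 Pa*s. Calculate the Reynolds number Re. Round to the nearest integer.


Re = rho * v * D / mu
Re = 1151 * 3.7 * 0.43 / 0.0029
Re = 1831.241 / 0.0029
Re = 631462


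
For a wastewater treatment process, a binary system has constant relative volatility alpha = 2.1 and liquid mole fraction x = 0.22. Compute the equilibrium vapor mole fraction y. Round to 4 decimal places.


y = alpha*x / (1 + (alpha-1)*x)
y = 2.1*0.22 / (1 + (2.1-1)*0.22)
y = 0.462 / (1 + 0.242)
y = 0.462 / 1.242
y = 0.3720


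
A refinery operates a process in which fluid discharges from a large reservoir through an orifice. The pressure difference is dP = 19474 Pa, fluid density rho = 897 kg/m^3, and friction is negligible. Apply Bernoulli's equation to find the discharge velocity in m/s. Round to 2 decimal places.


v = sqrt(2*dP/rho)
v = sqrt(2*19474/897)
v = sqrt(43.42029)
v = 6.59 m/s


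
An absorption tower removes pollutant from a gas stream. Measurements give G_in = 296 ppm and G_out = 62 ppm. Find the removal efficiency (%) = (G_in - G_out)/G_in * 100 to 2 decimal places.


Efficiency = (G_in - G_out) / G_in * 100%
Efficiency = (296 - 62) / 296 * 100
Efficiency = 234 / 296 * 100
Efficiency = 79.05%


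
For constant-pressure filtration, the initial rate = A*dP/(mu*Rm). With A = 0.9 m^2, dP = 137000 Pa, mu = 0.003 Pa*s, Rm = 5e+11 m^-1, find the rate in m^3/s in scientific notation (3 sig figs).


rate = A * dP / (mu * Rm)
rate = 0.9 * 137000 / (0.003 * 5e+11)
rate = 123300.0 / 1.500e+09
rate = 8.22e-05 m^3/s


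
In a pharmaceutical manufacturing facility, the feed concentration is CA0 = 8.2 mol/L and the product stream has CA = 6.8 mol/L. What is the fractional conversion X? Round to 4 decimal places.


X = (CA0 - CA) / CA0
X = (8.2 - 6.8) / 8.2
X = 1.4 / 8.2
X = 0.1707


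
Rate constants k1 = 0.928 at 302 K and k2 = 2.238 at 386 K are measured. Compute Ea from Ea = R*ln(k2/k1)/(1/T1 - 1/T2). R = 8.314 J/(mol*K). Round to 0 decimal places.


Ea = R * ln(k2/k1) / (1/T1 - 1/T2)
ln(k2/k1) = ln(2.238/0.928) = 0.8803062
1/T1 - 1/T2 = 1/302 - 1/386 = 0.000720584703
Ea = 8.314 * 0.8803062 / 0.000720584703
Ea = 10157 J/mol


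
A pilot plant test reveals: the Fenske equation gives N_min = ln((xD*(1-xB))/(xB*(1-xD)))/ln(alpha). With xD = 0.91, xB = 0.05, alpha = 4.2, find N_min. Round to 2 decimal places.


N_min = ln((xD*(1-xB))/(xB*(1-xD))) / ln(alpha)
Numerator inside ln: 0.8645 / 0.0045 = 192.111111
ln(192.111111) = 5.258074
ln(alpha) = ln(4.2) = 1.435085
N_min = 5.258074 / 1.435085 = 3.66


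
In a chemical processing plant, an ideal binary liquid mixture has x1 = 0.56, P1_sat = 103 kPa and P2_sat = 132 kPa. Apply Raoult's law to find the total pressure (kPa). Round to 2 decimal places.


P = x1*P1_sat + x2*P2_sat
x2 = 1 - x1 = 1 - 0.56 = 0.44
P = 0.56*103 + 0.44*132
P = 57.68 + 58.08
P = 115.76 kPa


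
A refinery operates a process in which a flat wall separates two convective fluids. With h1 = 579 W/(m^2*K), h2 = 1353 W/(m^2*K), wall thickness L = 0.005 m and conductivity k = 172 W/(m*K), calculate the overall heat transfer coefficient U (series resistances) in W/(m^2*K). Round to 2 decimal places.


1/U = 1/h1 + L/k + 1/h2
1/U = 1/579 + 0.005/172 + 1/1353
1/U = 0.0017271157 + 2.90698e-05 + 0.0007390983
1/U = 0.0024952838
U = 400.76 W/(m^2*K)


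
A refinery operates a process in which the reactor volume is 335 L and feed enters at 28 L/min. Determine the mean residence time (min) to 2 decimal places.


tau = V / v0
tau = 335 / 28
tau = 11.96 min


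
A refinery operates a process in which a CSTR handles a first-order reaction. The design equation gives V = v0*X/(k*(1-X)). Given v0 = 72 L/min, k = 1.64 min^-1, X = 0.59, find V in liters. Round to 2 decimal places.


V = v0 * X / (k * (1 - X))
V = 72 * 0.59 / (1.64 * (1 - 0.59))
V = 42.48 / (1.64 * 0.41)
V = 42.48 / 0.6724
V = 63.18 L


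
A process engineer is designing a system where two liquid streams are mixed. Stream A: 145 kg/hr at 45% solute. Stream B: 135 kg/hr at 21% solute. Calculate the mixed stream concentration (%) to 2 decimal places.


Mass balance on solute: F1*x1 + F2*x2 = F3*x3
F3 = F1 + F2 = 145 + 135 = 280 kg/hr
x3 = (F1*x1 + F2*x2)/F3
x3 = (145*0.45 + 135*0.21) / 280
x3 = 33.43%


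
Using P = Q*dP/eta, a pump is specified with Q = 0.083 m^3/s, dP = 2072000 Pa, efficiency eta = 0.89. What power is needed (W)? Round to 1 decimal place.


P = Q * dP / eta
P = 0.083 * 2072000 / 0.89
P = 171976.0 / 0.89
P = 193231.5 W


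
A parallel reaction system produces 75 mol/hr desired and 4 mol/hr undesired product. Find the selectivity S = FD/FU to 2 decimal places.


S = desired product rate / undesired product rate
S = 75 / 4
S = 18.75


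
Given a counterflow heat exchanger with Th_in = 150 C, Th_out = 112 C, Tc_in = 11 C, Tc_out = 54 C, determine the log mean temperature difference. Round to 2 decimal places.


dT1 = Th_in - Tc_out = 150 - 54 = 96
dT2 = Th_out - Tc_in = 112 - 11 = 101
LMTD = (dT1 - dT2) / ln(dT1/dT2)
LMTD = (96 - 101) / ln(96/101)
LMTD = 98.48 K


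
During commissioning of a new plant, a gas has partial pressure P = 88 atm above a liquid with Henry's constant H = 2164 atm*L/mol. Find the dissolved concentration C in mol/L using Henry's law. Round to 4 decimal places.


C = P / H
C = 88 / 2164
C = 0.0407 mol/L


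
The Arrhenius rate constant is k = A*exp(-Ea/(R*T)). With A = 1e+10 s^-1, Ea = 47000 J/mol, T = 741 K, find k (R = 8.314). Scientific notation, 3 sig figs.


k = A * exp(-Ea/(R*T))
k = 1e+10 * exp(-47000 / (8.314 * 741))
k = 1e+10 * exp(-7.629035)
k = 4.86e+06


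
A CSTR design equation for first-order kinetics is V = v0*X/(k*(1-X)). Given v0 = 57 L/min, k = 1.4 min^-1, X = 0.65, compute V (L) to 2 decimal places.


V = v0 * X / (k * (1 - X))
V = 57 * 0.65 / (1.4 * (1 - 0.65))
V = 37.05 / (1.4 * 0.35)
V = 37.05 / 0.49
V = 75.61 L


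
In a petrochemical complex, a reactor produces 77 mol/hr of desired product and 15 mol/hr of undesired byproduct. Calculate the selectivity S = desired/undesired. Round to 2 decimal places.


S = desired product rate / undesired product rate
S = 77 / 15
S = 5.13


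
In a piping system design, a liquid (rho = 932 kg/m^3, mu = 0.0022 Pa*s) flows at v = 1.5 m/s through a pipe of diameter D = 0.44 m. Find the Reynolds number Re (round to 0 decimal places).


Re = rho * v * D / mu
Re = 932 * 1.5 * 0.44 / 0.0022
Re = 615.12 / 0.0022
Re = 279600


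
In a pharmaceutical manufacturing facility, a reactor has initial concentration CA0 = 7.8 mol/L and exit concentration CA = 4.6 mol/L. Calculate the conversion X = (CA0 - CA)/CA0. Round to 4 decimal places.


X = (CA0 - CA) / CA0
X = (7.8 - 4.6) / 7.8
X = 3.2 / 7.8
X = 0.4103


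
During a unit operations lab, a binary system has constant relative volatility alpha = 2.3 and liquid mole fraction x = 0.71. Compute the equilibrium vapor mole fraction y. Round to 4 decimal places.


y = alpha*x / (1 + (alpha-1)*x)
y = 2.3*0.71 / (1 + (2.3-1)*0.71)
y = 1.633 / (1 + 0.923)
y = 1.633 / 1.923
y = 0.8492


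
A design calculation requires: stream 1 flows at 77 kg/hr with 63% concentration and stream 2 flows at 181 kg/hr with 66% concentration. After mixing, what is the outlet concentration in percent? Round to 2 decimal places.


Mass balance on solute: F1*x1 + F2*x2 = F3*x3
F3 = F1 + F2 = 77 + 181 = 258 kg/hr
x3 = (F1*x1 + F2*x2)/F3
x3 = (77*0.63 + 181*0.66) / 258
x3 = 65.10%


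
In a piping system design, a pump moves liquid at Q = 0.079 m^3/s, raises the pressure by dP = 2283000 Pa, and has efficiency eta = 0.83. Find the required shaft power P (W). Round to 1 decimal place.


P = Q * dP / eta
P = 0.079 * 2283000 / 0.83
P = 180357.0 / 0.83
P = 217297.6 W


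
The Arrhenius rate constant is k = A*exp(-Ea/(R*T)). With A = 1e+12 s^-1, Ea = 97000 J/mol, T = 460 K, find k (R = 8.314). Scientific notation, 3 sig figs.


k = A * exp(-Ea/(R*T))
k = 1e+12 * exp(-97000 / (8.314 * 460))
k = 1e+12 * exp(-25.36319)
k = 9.66e+00


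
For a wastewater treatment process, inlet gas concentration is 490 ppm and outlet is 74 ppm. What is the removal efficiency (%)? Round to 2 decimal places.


Efficiency = (G_in - G_out) / G_in * 100%
Efficiency = (490 - 74) / 490 * 100
Efficiency = 416 / 490 * 100
Efficiency = 84.90%


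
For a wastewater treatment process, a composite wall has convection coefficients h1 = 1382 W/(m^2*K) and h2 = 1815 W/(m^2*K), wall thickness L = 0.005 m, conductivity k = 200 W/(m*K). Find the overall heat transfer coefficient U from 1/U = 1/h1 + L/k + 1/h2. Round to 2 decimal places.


1/U = 1/h1 + L/k + 1/h2
1/U = 1/1382 + 0.005/200 + 1/1815
1/U = 0.000723589 + 2.5e-05 + 0.0005509642
1/U = 0.0012995532
U = 769.50 W/(m^2*K)


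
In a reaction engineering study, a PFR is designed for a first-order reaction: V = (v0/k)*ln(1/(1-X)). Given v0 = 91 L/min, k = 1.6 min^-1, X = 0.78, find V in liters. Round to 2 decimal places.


V = (v0/k) * ln(1/(1-X))
V = (91/1.6) * ln(1/(1-0.78))
V = 56.875 * ln(4.545455)
V = 56.875 * 1.514128
V = 86.12 L


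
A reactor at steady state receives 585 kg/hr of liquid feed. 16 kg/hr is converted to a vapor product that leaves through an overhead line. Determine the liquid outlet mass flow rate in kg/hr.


Steady-state mass balance on the main outlet: F_out = F_in - F_removed
F_out = 585 - 16
F_out = 569 kg/hr


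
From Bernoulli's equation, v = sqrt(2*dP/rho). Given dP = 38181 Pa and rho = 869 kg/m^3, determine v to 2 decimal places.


v = sqrt(2*dP/rho)
v = sqrt(2*38181/869)
v = sqrt(87.873418)
v = 9.37 m/s


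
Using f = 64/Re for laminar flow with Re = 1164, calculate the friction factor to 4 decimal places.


f = 64 / Re
f = 64 / 1164
f = 0.0550


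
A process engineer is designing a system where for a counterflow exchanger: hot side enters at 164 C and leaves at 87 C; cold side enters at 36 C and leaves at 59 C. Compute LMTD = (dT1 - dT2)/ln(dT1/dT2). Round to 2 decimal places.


dT1 = Th_in - Tc_out = 164 - 59 = 105
dT2 = Th_out - Tc_in = 87 - 36 = 51
LMTD = (dT1 - dT2) / ln(dT1/dT2)
LMTD = (105 - 51) / ln(105/51)
LMTD = 74.78 K


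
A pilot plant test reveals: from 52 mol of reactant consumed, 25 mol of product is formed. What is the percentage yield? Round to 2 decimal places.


Yield = (moles product / moles consumed) * 100%
Yield = (25 / 52) * 100
Yield = 0.4808 * 100
Yield = 48.08%


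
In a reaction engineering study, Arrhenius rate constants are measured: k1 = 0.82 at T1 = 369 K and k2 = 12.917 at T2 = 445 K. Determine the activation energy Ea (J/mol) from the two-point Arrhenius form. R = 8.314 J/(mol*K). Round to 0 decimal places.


Ea = R * ln(k2/k1) / (1/T1 - 1/T2)
ln(k2/k1) = ln(12.917/0.82) = 2.7569952
1/T1 - 1/T2 = 1/369 - 1/445 = 0.000462836089
Ea = 8.314 * 2.7569952 / 0.000462836089
Ea = 49524 J/mol


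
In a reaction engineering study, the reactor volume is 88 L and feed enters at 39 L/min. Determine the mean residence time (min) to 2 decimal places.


tau = V / v0
tau = 88 / 39
tau = 2.26 min


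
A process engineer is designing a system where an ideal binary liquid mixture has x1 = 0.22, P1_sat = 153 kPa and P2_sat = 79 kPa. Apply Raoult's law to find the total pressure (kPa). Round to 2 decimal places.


P = x1*P1_sat + x2*P2_sat
x2 = 1 - x1 = 1 - 0.22 = 0.78
P = 0.22*153 + 0.78*79
P = 33.66 + 61.62
P = 95.28 kPa


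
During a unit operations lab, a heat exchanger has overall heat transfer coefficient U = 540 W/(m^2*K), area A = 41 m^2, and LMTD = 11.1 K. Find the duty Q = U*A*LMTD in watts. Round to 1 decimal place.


Q = U * A * LMTD
Q = 540 * 41 * 11.1
Q = 245754.0 W


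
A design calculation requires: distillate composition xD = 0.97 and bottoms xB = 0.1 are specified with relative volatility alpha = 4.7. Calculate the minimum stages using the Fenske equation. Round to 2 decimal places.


N_min = ln((xD*(1-xB))/(xB*(1-xD))) / ln(alpha)
Numerator inside ln: 0.873 / 0.003 = 291.0
ln(291.0) = 5.673323
ln(alpha) = ln(4.7) = 1.547563
N_min = 5.673323 / 1.547563 = 3.67


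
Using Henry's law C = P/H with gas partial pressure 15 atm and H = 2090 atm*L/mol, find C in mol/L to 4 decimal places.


C = P / H
C = 15 / 2090
C = 0.0072 mol/L


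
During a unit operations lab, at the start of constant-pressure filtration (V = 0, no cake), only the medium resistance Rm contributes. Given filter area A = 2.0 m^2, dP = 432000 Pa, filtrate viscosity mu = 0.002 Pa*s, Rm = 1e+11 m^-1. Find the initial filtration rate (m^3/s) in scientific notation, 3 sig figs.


rate = A * dP / (mu * Rm)
rate = 2.0 * 432000 / (0.002 * 1e+11)
rate = 864000.0 / 2.000e+08
rate = 4.32e-03 m^3/s


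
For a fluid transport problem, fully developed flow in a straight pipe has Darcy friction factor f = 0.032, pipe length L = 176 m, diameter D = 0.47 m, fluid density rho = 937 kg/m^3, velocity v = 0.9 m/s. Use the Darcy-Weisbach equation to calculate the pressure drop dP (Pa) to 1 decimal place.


dP = f * (L/D) * (rho*v^2/2)
dP = 0.032 * (176/0.47) * (937*0.9^2/2)
L/D = 374.46808511
rho*v^2/2 = 937*0.81/2 = 379.485
dP = 0.032 * 374.46808511 * 379.485
dP = 4547.4 Pa


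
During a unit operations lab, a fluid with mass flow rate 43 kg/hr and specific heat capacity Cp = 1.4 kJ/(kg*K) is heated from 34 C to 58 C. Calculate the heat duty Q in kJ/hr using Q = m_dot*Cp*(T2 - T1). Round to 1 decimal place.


Q = m_dot * Cp * (T2 - T1)
Q = 43 * 1.4 * (58 - 34)
Q = 43 * 1.4 * 24
Q = 1444.8 kJ/hr


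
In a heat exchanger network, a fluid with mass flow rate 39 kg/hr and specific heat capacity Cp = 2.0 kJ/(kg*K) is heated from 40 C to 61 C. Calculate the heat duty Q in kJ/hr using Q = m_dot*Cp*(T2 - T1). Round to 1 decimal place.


Q = m_dot * Cp * (T2 - T1)
Q = 39 * 2.0 * (61 - 40)
Q = 39 * 2.0 * 21
Q = 1638.0 kJ/hr


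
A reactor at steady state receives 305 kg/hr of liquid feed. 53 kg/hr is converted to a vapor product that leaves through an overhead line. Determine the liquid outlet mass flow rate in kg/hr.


Steady-state mass balance on the main outlet: F_out = F_in - F_removed
F_out = 305 - 53
F_out = 252 kg/hr


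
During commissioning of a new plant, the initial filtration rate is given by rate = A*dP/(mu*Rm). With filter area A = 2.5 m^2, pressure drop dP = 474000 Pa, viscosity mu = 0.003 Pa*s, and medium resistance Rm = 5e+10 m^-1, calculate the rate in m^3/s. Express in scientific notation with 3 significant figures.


rate = A * dP / (mu * Rm)
rate = 2.5 * 474000 / (0.003 * 5e+10)
rate = 1185000.0 / 1.500e+08
rate = 7.90e-03 m^3/s


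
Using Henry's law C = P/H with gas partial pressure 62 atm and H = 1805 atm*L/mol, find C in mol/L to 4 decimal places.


C = P / H
C = 62 / 1805
C = 0.0343 mol/L


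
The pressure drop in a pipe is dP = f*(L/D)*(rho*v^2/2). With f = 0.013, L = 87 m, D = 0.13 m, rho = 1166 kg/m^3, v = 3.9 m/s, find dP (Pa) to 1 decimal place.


dP = f * (L/D) * (rho*v^2/2)
dP = 0.013 * (87/0.13) * (1166*3.9^2/2)
L/D = 669.23076923
rho*v^2/2 = 1166*15.21/2 = 8867.43
dP = 0.013 * 669.23076923 * 8867.43
dP = 77146.6 Pa


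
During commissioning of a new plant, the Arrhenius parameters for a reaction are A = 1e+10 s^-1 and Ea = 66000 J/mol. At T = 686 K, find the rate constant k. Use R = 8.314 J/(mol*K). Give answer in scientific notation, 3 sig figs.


k = A * exp(-Ea/(R*T))
k = 1e+10 * exp(-66000 / (8.314 * 686))
k = 1e+10 * exp(-11.572037)
k = 9.43e+04


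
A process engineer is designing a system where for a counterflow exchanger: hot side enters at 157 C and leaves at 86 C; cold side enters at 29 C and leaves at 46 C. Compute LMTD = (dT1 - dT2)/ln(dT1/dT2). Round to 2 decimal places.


dT1 = Th_in - Tc_out = 157 - 46 = 111
dT2 = Th_out - Tc_in = 86 - 29 = 57
LMTD = (dT1 - dT2) / ln(dT1/dT2)
LMTD = (111 - 57) / ln(111/57)
LMTD = 81.02 K


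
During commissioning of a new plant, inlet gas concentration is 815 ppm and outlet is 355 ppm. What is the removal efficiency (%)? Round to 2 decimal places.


Efficiency = (G_in - G_out) / G_in * 100%
Efficiency = (815 - 355) / 815 * 100
Efficiency = 460 / 815 * 100
Efficiency = 56.44%


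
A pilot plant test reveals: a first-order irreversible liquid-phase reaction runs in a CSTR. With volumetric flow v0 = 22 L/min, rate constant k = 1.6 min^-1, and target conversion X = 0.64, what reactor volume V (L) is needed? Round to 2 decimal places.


V = v0 * X / (k * (1 - X))
V = 22 * 0.64 / (1.6 * (1 - 0.64))
V = 14.08 / (1.6 * 0.36)
V = 14.08 / 0.576
V = 24.44 L


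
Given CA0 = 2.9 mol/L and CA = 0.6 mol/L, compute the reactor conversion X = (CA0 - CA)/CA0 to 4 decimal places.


X = (CA0 - CA) / CA0
X = (2.9 - 0.6) / 2.9
X = 2.3 / 2.9
X = 0.7931


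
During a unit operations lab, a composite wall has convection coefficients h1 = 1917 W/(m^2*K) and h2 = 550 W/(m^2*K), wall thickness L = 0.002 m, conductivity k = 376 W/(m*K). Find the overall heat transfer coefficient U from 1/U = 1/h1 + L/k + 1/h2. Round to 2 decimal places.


1/U = 1/h1 + L/k + 1/h2
1/U = 1/1917 + 0.002/376 + 1/550
1/U = 0.0005216484 + 5.3191e-06 + 0.0018181818
1/U = 0.0023451493
U = 426.41 W/(m^2*K)


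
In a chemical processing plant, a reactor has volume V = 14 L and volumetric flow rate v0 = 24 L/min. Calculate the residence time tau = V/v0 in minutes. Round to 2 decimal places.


tau = V / v0
tau = 14 / 24
tau = 0.58 min


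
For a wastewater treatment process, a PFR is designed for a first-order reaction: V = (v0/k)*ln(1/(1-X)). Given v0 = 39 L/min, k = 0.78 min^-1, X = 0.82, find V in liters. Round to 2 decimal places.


V = (v0/k) * ln(1/(1-X))
V = (39/0.78) * ln(1/(1-0.82))
V = 50.0 * ln(5.555556)
V = 50.0 * 1.714799
V = 85.74 L


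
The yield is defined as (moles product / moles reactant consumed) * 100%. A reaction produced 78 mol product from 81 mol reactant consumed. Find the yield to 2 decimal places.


Yield = (moles product / moles consumed) * 100%
Yield = (78 / 81) * 100
Yield = 0.963 * 100
Yield = 96.30%


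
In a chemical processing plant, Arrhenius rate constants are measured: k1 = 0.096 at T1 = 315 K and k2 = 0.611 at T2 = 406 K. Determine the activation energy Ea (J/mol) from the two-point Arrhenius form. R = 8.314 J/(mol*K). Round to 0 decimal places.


Ea = R * ln(k2/k1) / (1/T1 - 1/T2)
ln(k2/k1) = ln(0.611/0.096) = 1.8507488
1/T1 - 1/T2 = 1/315 - 1/406 = 0.000711548987
Ea = 8.314 * 1.8507488 / 0.000711548987
Ea = 21625 J/mol


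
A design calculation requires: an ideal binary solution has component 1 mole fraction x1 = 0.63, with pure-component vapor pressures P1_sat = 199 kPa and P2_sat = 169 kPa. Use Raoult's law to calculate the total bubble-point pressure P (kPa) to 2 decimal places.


P = x1*P1_sat + x2*P2_sat
x2 = 1 - x1 = 1 - 0.63 = 0.37
P = 0.63*199 + 0.37*169
P = 125.37 + 62.53
P = 187.90 kPa


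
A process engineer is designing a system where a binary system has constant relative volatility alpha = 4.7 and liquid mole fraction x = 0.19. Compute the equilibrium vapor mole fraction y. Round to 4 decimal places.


y = alpha*x / (1 + (alpha-1)*x)
y = 4.7*0.19 / (1 + (4.7-1)*0.19)
y = 0.893 / (1 + 0.703)
y = 0.893 / 1.703
y = 0.5244


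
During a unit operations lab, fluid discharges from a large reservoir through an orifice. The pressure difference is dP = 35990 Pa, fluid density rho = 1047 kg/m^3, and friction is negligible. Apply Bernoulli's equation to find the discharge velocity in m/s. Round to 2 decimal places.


v = sqrt(2*dP/rho)
v = sqrt(2*35990/1047)
v = sqrt(68.748806)
v = 8.29 m/s


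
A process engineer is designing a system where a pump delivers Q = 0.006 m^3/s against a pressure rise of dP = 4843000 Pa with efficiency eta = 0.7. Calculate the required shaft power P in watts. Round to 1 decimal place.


P = Q * dP / eta
P = 0.006 * 4843000 / 0.7
P = 29058.0 / 0.7
P = 41511.4 W


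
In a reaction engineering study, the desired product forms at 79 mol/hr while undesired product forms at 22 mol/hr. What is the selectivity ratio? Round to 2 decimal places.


S = desired product rate / undesired product rate
S = 79 / 22
S = 3.59


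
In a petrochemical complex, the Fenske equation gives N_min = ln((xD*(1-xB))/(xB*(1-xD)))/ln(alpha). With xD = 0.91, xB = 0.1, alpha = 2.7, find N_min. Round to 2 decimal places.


N_min = ln((xD*(1-xB))/(xB*(1-xD))) / ln(alpha)
Numerator inside ln: 0.819 / 0.009 = 91.0
ln(91.0) = 4.51086
ln(alpha) = ln(2.7) = 0.993252
N_min = 4.51086 / 0.993252 = 4.54


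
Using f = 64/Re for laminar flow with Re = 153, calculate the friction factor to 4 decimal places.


f = 64 / Re
f = 64 / 153
f = 0.4183


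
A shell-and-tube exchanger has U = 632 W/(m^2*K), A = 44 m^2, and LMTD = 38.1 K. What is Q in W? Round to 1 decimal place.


Q = U * A * LMTD
Q = 632 * 44 * 38.1
Q = 1059484.8 W


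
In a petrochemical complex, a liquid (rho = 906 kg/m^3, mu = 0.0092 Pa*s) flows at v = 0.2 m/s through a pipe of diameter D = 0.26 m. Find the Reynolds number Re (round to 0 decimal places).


Re = rho * v * D / mu
Re = 906 * 0.2 * 0.26 / 0.0092
Re = 47.112 / 0.0092
Re = 5121


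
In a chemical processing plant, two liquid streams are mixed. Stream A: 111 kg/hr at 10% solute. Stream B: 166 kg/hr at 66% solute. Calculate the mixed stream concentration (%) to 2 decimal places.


Mass balance on solute: F1*x1 + F2*x2 = F3*x3
F3 = F1 + F2 = 111 + 166 = 277 kg/hr
x3 = (F1*x1 + F2*x2)/F3
x3 = (111*0.1 + 166*0.66) / 277
x3 = 43.56%


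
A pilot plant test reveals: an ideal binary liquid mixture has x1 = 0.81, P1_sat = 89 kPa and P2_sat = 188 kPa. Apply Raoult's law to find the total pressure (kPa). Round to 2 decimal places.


P = x1*P1_sat + x2*P2_sat
x2 = 1 - x1 = 1 - 0.81 = 0.19
P = 0.81*89 + 0.19*188
P = 72.09 + 35.72
P = 107.81 kPa


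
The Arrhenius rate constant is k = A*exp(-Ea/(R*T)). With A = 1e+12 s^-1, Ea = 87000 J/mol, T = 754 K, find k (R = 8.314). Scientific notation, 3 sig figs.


k = A * exp(-Ea/(R*T))
k = 1e+12 * exp(-87000 / (8.314 * 754))
k = 1e+12 * exp(-13.878352)
k = 9.39e+05


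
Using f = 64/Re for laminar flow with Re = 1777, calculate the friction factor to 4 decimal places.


f = 64 / Re
f = 64 / 1777
f = 0.0360


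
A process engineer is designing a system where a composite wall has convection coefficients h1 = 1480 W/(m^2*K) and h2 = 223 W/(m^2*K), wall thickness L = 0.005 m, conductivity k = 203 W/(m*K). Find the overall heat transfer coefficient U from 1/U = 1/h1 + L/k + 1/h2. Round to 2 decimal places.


1/U = 1/h1 + L/k + 1/h2
1/U = 1/1480 + 0.005/203 + 1/223
1/U = 0.0006756757 + 2.46305e-05 + 0.0044843049
1/U = 0.0051846111
U = 192.88 W/(m^2*K)


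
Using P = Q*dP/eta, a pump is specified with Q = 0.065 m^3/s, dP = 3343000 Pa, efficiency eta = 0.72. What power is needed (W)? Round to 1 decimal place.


P = Q * dP / eta
P = 0.065 * 3343000 / 0.72
P = 217295.0 / 0.72
P = 301798.6 W


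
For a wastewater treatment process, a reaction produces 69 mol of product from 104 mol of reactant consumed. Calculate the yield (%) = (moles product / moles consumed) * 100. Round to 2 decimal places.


Yield = (moles product / moles consumed) * 100%
Yield = (69 / 104) * 100
Yield = 0.6635 * 100
Yield = 66.35%


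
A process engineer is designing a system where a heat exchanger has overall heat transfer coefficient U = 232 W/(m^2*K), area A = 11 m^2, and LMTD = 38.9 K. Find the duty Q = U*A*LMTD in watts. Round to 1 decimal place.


Q = U * A * LMTD
Q = 232 * 11 * 38.9
Q = 99272.8 W


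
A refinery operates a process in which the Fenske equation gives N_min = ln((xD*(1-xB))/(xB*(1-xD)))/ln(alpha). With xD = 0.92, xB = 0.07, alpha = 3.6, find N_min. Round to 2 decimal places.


N_min = ln((xD*(1-xB))/(xB*(1-xD))) / ln(alpha)
Numerator inside ln: 0.8556 / 0.0056 = 152.785714
ln(152.785714) = 5.029036
ln(alpha) = ln(3.6) = 1.280934
N_min = 5.029036 / 1.280934 = 3.93


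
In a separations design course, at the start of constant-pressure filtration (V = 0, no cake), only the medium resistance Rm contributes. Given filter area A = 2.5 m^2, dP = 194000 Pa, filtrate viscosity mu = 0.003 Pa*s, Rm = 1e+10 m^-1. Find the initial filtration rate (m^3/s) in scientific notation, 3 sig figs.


rate = A * dP / (mu * Rm)
rate = 2.5 * 194000 / (0.003 * 1e+10)
rate = 485000.0 / 3.000e+07
rate = 1.62e-02 m^3/s


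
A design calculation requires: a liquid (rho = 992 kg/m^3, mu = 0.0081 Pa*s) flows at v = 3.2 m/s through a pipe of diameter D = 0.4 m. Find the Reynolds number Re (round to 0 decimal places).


Re = rho * v * D / mu
Re = 992 * 3.2 * 0.4 / 0.0081
Re = 1269.76 / 0.0081
Re = 156760


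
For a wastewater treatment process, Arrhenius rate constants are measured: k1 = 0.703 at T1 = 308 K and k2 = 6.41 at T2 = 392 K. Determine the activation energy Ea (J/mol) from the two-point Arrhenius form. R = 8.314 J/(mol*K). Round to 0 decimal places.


Ea = R * ln(k2/k1) / (1/T1 - 1/T2)
ln(k2/k1) = ln(6.41/0.703) = 2.2102577
1/T1 - 1/T2 = 1/308 - 1/392 = 0.000695732839
Ea = 8.314 * 2.2102577 / 0.000695732839
Ea = 26413 J/mol


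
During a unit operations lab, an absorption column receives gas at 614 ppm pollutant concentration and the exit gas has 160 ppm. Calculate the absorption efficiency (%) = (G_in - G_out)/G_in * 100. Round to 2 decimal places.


Efficiency = (G_in - G_out) / G_in * 100%
Efficiency = (614 - 160) / 614 * 100
Efficiency = 454 / 614 * 100
Efficiency = 73.94%


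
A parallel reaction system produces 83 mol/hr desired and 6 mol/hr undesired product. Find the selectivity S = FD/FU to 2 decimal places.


S = desired product rate / undesired product rate
S = 83 / 6
S = 13.83


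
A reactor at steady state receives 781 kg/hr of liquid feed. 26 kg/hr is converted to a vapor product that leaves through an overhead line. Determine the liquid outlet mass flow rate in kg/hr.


Steady-state mass balance on the main outlet: F_out = F_in - F_removed
F_out = 781 - 26
F_out = 755 kg/hr


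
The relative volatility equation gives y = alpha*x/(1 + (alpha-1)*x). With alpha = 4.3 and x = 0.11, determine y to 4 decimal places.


y = alpha*x / (1 + (alpha-1)*x)
y = 4.3*0.11 / (1 + (4.3-1)*0.11)
y = 0.473 / (1 + 0.363)
y = 0.473 / 1.363
y = 0.3470


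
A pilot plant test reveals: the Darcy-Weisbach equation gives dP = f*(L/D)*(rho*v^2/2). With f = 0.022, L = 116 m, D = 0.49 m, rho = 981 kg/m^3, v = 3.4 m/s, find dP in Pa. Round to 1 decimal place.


dP = f * (L/D) * (rho*v^2/2)
dP = 0.022 * (116/0.49) * (981*3.4^2/2)
L/D = 236.73469388
rho*v^2/2 = 981*11.56/2 = 5670.18
dP = 0.022 * 236.73469388 * 5670.18
dP = 29531.2 Pa


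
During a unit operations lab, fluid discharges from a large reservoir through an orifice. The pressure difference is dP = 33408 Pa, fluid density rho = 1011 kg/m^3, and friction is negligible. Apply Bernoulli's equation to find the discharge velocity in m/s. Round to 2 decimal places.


v = sqrt(2*dP/rho)
v = sqrt(2*33408/1011)
v = sqrt(66.089021)
v = 8.13 m/s


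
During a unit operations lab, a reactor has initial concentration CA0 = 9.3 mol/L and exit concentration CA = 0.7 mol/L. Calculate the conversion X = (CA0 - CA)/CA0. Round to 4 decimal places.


X = (CA0 - CA) / CA0
X = (9.3 - 0.7) / 9.3
X = 8.6 / 9.3
X = 0.9247


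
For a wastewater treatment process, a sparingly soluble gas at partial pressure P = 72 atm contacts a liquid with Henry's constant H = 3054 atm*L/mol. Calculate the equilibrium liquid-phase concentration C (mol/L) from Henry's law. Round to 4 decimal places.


C = P / H
C = 72 / 3054
C = 0.0236 mol/L


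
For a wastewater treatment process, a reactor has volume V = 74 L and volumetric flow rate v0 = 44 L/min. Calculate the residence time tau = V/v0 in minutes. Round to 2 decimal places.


tau = V / v0
tau = 74 / 44
tau = 1.68 min


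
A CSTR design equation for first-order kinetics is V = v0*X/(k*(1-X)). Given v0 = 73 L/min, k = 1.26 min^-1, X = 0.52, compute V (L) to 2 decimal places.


V = v0 * X / (k * (1 - X))
V = 73 * 0.52 / (1.26 * (1 - 0.52))
V = 37.96 / (1.26 * 0.48)
V = 37.96 / 0.6048
V = 62.76 L


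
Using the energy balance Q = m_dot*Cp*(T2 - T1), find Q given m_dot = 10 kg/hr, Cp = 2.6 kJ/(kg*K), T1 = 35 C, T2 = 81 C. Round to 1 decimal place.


Q = m_dot * Cp * (T2 - T1)
Q = 10 * 2.6 * (81 - 35)
Q = 10 * 2.6 * 46
Q = 1196.0 kJ/hr


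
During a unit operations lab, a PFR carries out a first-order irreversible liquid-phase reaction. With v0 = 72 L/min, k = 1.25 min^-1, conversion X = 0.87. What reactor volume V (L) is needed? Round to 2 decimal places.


V = (v0/k) * ln(1/(1-X))
V = (72/1.25) * ln(1/(1-0.87))
V = 57.6 * ln(7.692308)
V = 57.6 * 2.040221
V = 117.52 L


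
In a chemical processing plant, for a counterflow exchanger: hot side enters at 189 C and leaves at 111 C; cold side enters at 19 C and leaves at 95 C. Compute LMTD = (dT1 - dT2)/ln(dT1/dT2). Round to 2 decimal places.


dT1 = Th_in - Tc_out = 189 - 95 = 94
dT2 = Th_out - Tc_in = 111 - 19 = 92
LMTD = (dT1 - dT2) / ln(dT1/dT2)
LMTD = (94 - 92) / ln(94/92)
LMTD = 93.00 K


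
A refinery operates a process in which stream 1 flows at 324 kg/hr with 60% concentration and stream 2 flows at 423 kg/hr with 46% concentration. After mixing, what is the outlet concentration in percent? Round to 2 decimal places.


Mass balance on solute: F1*x1 + F2*x2 = F3*x3
F3 = F1 + F2 = 324 + 423 = 747 kg/hr
x3 = (F1*x1 + F2*x2)/F3
x3 = (324*0.6 + 423*0.46) / 747
x3 = 52.07%


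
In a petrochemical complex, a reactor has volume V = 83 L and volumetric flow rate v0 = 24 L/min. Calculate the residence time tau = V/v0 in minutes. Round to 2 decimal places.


tau = V / v0
tau = 83 / 24
tau = 3.46 min


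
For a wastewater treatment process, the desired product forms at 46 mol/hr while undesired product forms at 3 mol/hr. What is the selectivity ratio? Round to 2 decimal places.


S = desired product rate / undesired product rate
S = 46 / 3
S = 15.33


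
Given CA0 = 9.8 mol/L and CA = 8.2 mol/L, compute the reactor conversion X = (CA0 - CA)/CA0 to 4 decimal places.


X = (CA0 - CA) / CA0
X = (9.8 - 8.2) / 9.8
X = 1.6 / 9.8
X = 0.1633


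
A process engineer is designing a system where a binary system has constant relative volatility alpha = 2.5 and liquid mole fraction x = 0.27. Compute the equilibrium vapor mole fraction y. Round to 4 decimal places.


y = alpha*x / (1 + (alpha-1)*x)
y = 2.5*0.27 / (1 + (2.5-1)*0.27)
y = 0.675 / (1 + 0.405)
y = 0.675 / 1.405
y = 0.4804


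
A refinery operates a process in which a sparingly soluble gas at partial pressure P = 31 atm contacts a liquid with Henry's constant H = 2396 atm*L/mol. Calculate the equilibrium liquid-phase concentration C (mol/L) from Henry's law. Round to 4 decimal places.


C = P / H
C = 31 / 2396
C = 0.0129 mol/L


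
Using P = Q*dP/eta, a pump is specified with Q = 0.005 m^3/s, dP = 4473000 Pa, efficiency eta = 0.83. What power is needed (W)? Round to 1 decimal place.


P = Q * dP / eta
P = 0.005 * 4473000 / 0.83
P = 22365.0 / 0.83
P = 26945.8 W


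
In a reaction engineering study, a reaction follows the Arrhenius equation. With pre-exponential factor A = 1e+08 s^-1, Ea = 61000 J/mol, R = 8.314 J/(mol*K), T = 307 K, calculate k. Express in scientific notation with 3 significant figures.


k = A * exp(-Ea/(R*T))
k = 1e+08 * exp(-61000 / (8.314 * 307))
k = 1e+08 * exp(-23.899094)
k = 4.18e-03


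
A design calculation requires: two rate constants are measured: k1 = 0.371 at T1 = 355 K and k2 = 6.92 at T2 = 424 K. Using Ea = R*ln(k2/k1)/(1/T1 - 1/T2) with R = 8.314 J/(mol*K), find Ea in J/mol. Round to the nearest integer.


Ea = R * ln(k2/k1) / (1/T1 - 1/T2)
ln(k2/k1) = ln(6.92/0.371) = 2.925969
1/T1 - 1/T2 = 1/355 - 1/424 = 0.000458410842
Ea = 8.314 * 2.925969 / 0.000458410842
Ea = 53067 J/mol


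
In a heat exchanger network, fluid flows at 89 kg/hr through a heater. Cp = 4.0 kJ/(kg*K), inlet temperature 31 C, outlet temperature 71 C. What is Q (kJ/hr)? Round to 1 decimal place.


Q = m_dot * Cp * (T2 - T1)
Q = 89 * 4.0 * (71 - 31)
Q = 89 * 4.0 * 40
Q = 14240.0 kJ/hr


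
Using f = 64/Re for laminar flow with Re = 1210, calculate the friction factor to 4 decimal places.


f = 64 / Re
f = 64 / 1210
f = 0.0529


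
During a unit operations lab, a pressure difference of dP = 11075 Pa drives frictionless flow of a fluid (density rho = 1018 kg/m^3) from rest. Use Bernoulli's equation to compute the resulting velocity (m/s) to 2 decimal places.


v = sqrt(2*dP/rho)
v = sqrt(2*11075/1018)
v = sqrt(21.75835)
v = 4.66 m/s


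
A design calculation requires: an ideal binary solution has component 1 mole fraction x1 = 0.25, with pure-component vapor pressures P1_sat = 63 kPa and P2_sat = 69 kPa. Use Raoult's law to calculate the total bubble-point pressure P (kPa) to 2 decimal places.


P = x1*P1_sat + x2*P2_sat
x2 = 1 - x1 = 1 - 0.25 = 0.75
P = 0.25*63 + 0.75*69
P = 15.75 + 51.75
P = 67.50 kPa


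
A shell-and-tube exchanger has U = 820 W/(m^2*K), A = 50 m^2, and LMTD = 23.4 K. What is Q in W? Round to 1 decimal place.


Q = U * A * LMTD
Q = 820 * 50 * 23.4
Q = 959400.0 W


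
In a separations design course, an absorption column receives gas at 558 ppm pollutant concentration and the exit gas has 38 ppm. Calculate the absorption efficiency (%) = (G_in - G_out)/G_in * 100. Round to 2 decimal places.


Efficiency = (G_in - G_out) / G_in * 100%
Efficiency = (558 - 38) / 558 * 100
Efficiency = 520 / 558 * 100
Efficiency = 93.19%


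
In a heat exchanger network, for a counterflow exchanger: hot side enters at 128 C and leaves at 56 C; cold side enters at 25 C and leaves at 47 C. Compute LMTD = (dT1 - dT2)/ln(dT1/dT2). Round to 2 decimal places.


dT1 = Th_in - Tc_out = 128 - 47 = 81
dT2 = Th_out - Tc_in = 56 - 25 = 31
LMTD = (dT1 - dT2) / ln(dT1/dT2)
LMTD = (81 - 31) / ln(81/31)
LMTD = 52.06 K


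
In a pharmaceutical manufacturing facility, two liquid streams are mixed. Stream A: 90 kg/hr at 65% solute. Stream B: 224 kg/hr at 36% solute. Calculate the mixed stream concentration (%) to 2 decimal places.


Mass balance on solute: F1*x1 + F2*x2 = F3*x3
F3 = F1 + F2 = 90 + 224 = 314 kg/hr
x3 = (F1*x1 + F2*x2)/F3
x3 = (90*0.65 + 224*0.36) / 314
x3 = 44.31%


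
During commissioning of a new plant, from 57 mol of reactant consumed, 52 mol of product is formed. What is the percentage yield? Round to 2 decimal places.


Yield = (moles product / moles consumed) * 100%
Yield = (52 / 57) * 100
Yield = 0.9123 * 100
Yield = 91.23%


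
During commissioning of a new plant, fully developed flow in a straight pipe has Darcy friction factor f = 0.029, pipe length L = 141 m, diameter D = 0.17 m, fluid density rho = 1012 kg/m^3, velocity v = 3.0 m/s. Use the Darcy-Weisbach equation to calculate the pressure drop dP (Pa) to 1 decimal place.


dP = f * (L/D) * (rho*v^2/2)
dP = 0.029 * (141/0.17) * (1012*3.0^2/2)
L/D = 829.41176471
rho*v^2/2 = 1012*9.0/2 = 4554.0
dP = 0.029 * 829.41176471 * 4554.0
dP = 109537.1 Pa


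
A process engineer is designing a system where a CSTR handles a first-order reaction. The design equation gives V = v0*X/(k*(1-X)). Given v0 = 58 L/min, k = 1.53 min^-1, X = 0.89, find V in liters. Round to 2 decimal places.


V = v0 * X / (k * (1 - X))
V = 58 * 0.89 / (1.53 * (1 - 0.89))
V = 51.62 / (1.53 * 0.11)
V = 51.62 / 0.1683
V = 306.71 L


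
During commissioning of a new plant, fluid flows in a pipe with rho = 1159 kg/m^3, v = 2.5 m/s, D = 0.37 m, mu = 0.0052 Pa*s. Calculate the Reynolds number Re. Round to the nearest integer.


Re = rho * v * D / mu
Re = 1159 * 2.5 * 0.37 / 0.0052
Re = 1072.075 / 0.0052
Re = 206168


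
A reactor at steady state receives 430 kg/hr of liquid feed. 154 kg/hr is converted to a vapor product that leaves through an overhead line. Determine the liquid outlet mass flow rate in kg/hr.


Steady-state mass balance on the main outlet: F_out = F_in - F_removed
F_out = 430 - 154
F_out = 276 kg/hr


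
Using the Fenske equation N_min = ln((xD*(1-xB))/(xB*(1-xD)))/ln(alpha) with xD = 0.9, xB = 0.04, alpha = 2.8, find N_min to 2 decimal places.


N_min = ln((xD*(1-xB))/(xB*(1-xD))) / ln(alpha)
Numerator inside ln: 0.864 / 0.004 = 216.0
ln(216.0) = 5.375278
ln(alpha) = ln(2.8) = 1.029619
N_min = 5.375278 / 1.029619 = 5.22


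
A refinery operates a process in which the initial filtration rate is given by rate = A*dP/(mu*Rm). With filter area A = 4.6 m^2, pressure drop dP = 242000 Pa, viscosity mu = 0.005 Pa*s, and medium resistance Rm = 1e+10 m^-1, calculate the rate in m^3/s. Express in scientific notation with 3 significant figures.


rate = A * dP / (mu * Rm)
rate = 4.6 * 242000 / (0.005 * 1e+10)
rate = 1113200.0 / 5.000e+07
rate = 2.23e-02 m^3/s


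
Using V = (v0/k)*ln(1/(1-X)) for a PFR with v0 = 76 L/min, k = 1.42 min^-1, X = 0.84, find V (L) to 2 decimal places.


V = (v0/k) * ln(1/(1-X))
V = (76/1.42) * ln(1/(1-0.84))
V = 53.521127 * ln(6.25)
V = 53.521127 * 1.832581
V = 98.08 L


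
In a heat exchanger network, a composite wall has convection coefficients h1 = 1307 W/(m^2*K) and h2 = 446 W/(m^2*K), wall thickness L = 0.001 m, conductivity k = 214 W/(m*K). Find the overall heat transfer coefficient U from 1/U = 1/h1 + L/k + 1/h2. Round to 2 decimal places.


1/U = 1/h1 + L/k + 1/h2
1/U = 1/1307 + 0.001/214 + 1/446
1/U = 0.0007651109 + 4.6729e-06 + 0.0022421525
1/U = 0.0030119363
U = 332.01 W/(m^2*K)


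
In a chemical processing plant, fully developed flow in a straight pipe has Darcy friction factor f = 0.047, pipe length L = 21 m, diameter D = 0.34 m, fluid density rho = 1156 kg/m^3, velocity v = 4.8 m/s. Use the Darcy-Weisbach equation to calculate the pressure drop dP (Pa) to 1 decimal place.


dP = f * (L/D) * (rho*v^2/2)
dP = 0.047 * (21/0.34) * (1156*4.8^2/2)
L/D = 61.76470588
rho*v^2/2 = 1156*23.04/2 = 13317.12
dP = 0.047 * 61.76470588 * 13317.12
dP = 38658.8 Pa
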